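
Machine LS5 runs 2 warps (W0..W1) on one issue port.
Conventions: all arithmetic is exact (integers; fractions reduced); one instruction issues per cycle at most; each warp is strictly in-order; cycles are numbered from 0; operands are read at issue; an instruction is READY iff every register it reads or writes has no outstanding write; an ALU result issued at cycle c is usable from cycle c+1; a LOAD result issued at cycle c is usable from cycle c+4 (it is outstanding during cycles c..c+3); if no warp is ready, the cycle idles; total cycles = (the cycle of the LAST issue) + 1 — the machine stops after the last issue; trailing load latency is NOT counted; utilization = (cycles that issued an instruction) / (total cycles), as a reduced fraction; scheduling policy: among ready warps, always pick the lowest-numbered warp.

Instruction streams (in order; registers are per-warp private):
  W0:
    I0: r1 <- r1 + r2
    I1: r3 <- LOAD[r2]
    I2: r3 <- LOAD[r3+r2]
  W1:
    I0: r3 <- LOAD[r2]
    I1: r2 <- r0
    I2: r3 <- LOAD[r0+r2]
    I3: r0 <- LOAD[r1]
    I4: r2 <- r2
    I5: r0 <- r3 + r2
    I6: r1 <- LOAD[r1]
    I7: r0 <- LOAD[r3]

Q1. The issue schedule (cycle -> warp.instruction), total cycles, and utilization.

cycle 0: W0.I0
cycle 1: W0.I1
cycle 2: W1.I0
cycle 3: W1.I1
cycle 4: idle
cycle 5: W0.I2
cycle 6: W1.I2
cycle 7: W1.I3
cycle 8: W1.I4
cycle 9: idle
cycle 10: idle
cycle 11: W1.I5
cycle 12: W1.I6
cycle 13: W1.I7

Answer: 14 cycles, utilization 11/14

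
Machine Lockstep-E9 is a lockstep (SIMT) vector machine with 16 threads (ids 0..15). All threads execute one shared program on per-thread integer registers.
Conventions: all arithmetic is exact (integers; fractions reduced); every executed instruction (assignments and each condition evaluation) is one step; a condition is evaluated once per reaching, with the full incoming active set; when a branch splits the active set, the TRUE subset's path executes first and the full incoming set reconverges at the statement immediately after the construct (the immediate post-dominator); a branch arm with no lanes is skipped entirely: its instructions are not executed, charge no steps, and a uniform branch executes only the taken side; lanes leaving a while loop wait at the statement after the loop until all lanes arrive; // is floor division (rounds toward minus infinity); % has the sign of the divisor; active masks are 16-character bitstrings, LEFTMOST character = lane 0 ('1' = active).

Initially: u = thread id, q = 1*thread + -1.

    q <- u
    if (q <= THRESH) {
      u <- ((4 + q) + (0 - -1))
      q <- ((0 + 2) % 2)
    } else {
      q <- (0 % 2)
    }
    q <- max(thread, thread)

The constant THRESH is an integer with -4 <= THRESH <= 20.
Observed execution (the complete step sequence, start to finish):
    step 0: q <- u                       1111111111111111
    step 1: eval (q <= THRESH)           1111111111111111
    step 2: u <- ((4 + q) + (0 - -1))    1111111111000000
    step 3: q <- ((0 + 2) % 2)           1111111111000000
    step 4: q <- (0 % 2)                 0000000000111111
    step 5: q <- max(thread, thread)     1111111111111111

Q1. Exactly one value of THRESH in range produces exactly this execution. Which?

Answer: THRESH = 9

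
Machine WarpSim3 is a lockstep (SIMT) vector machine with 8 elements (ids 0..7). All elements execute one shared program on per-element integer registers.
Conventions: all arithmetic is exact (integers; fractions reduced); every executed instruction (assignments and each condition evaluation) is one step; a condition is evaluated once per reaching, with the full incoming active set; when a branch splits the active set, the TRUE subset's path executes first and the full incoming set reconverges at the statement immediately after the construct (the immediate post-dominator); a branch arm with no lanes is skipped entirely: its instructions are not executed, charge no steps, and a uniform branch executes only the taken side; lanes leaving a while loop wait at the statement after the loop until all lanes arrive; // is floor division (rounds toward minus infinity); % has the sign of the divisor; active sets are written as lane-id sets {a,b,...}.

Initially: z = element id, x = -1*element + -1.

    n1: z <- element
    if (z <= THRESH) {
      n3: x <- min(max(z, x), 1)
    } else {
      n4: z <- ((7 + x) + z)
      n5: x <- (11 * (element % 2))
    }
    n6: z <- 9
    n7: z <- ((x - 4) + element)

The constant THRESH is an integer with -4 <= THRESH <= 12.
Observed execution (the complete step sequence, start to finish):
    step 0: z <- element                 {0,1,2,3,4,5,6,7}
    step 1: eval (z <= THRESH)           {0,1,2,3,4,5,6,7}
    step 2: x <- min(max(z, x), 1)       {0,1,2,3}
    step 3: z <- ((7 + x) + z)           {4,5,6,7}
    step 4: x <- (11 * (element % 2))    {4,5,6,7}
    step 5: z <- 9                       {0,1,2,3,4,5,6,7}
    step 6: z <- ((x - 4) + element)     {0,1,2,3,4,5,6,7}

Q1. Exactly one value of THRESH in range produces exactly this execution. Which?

Answer: THRESH = 3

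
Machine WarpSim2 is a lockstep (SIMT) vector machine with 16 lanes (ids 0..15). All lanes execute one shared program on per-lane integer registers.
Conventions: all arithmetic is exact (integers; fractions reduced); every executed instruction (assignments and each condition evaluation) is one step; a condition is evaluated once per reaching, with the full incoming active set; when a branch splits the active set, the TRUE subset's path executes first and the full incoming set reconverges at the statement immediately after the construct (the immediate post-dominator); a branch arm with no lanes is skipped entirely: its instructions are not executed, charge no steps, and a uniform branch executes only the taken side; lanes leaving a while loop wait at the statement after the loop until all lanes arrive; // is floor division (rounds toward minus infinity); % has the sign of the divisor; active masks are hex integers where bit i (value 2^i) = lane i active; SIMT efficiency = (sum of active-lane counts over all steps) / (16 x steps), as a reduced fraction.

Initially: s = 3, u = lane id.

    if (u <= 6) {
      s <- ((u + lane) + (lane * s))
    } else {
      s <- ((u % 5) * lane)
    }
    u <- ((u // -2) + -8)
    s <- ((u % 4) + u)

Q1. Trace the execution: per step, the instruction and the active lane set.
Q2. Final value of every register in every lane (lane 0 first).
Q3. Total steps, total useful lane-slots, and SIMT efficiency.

step 0: eval (u <= 6)                0xffff
step 1: s <- ((u + lane) + (lane * s)) 0x007f
step 2: s <- ((u % 5) * lane)        0xff80
step 3: u <- ((u // -2) + -8)        0xffff
step 4: s <- ((u % 4) + u)           0xffff

Answer: 5 steps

s: -8,-6,-6,-8,-8,-10,-10,-12,-12,-10,-10,-12,-12,-14,-14,-16
u: -8,-9,-9,-10,-10,-11,-11,-12,-12,-13,-13,-14,-14,-15,-15,-16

steps = 5; useful = 64; efficiency = 64/80 = 4/5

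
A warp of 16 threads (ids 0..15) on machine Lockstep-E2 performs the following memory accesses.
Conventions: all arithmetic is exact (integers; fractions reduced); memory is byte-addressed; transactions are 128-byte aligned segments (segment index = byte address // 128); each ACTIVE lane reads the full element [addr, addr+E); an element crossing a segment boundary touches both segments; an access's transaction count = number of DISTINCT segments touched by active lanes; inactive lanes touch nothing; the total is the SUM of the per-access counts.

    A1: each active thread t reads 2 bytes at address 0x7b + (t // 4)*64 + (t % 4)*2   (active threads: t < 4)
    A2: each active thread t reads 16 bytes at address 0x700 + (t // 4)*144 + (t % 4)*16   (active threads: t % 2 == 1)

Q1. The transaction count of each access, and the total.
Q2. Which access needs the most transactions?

A1: 2 transactions
A2: 4 transactions

Answer: 2,4; total 6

Answer: A2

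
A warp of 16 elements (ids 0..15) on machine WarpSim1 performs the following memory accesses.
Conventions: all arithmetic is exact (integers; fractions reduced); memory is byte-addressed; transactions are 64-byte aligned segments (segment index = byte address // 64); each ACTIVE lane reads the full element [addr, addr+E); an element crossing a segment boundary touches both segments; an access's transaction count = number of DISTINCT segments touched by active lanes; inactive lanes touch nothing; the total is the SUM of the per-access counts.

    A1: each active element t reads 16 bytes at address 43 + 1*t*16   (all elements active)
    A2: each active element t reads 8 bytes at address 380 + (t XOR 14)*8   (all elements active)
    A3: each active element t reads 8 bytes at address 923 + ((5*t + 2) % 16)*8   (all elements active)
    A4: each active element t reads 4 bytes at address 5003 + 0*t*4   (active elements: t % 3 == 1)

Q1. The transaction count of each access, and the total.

A1: 5 transactions
A2: 3 transactions
A3: 3 transactions
A4: 1 transaction

Answer: 5,3,3,1; total 12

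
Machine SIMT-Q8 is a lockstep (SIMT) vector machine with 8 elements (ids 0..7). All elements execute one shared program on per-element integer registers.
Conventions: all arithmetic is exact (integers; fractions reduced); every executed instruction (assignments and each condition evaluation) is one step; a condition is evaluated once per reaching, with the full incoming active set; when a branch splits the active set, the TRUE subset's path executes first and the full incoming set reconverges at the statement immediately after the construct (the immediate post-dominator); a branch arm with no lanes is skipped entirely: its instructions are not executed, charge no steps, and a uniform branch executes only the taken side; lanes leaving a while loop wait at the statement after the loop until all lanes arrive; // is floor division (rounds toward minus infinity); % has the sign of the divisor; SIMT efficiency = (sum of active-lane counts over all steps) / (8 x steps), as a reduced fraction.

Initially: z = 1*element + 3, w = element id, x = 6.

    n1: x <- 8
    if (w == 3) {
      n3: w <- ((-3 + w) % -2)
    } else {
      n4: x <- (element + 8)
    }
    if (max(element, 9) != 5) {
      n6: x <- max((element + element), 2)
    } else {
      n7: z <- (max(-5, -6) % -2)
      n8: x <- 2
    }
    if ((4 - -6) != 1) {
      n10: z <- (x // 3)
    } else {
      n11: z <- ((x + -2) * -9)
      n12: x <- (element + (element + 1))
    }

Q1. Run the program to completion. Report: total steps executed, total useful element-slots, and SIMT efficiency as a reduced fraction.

Answer: 8 steps, 56 useful, 7/8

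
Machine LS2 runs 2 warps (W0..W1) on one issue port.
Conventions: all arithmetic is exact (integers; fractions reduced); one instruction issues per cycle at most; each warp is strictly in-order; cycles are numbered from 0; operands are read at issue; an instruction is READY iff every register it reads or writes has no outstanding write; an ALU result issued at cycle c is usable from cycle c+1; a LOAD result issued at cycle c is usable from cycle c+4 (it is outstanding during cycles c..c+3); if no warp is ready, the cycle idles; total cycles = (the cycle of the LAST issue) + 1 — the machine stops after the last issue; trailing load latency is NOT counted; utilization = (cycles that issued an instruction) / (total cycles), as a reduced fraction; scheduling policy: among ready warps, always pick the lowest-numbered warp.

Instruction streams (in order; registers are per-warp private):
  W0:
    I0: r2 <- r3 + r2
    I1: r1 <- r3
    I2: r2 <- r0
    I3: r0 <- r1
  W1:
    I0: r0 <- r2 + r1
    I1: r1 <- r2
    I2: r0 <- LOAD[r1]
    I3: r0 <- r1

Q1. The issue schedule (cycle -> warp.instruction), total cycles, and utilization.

cycle 0: W0.I0
cycle 1: W0.I1
cycle 2: W0.I2
cycle 3: W0.I3
cycle 4: W1.I0
cycle 5: W1.I1
cycle 6: W1.I2
cycle 7: idle
cycle 8: idle
cycle 9: idle
cycle 10: W1.I3

Answer: 11 cycles, utilization 8/11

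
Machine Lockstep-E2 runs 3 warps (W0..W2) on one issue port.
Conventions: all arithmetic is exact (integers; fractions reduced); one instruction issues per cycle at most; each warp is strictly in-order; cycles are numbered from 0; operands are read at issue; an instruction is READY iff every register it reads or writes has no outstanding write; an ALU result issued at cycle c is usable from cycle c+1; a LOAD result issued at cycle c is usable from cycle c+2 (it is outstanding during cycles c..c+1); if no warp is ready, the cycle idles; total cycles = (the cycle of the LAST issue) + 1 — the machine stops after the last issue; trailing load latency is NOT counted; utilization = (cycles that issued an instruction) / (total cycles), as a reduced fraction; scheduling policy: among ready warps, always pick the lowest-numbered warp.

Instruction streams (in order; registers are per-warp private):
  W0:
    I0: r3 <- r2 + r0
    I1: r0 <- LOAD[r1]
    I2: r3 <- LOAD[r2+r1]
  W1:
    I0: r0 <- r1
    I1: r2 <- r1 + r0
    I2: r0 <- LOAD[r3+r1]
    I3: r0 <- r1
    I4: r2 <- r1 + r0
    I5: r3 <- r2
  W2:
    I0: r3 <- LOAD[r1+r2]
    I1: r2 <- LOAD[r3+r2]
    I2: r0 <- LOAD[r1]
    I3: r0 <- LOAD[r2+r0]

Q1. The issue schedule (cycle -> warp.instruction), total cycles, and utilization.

cycle 0: W0.I0
cycle 1: W0.I1
cycle 2: W0.I2
cycle 3: W1.I0
cycle 4: W1.I1
cycle 5: W1.I2
cycle 6: W2.I0
cycle 7: W1.I3
cycle 8: W1.I4
cycle 9: W1.I5
cycle 10: W2.I1
cycle 11: W2.I2
cycle 12: idle
cycle 13: W2.I3

Answer: 14 cycles, utilization 13/14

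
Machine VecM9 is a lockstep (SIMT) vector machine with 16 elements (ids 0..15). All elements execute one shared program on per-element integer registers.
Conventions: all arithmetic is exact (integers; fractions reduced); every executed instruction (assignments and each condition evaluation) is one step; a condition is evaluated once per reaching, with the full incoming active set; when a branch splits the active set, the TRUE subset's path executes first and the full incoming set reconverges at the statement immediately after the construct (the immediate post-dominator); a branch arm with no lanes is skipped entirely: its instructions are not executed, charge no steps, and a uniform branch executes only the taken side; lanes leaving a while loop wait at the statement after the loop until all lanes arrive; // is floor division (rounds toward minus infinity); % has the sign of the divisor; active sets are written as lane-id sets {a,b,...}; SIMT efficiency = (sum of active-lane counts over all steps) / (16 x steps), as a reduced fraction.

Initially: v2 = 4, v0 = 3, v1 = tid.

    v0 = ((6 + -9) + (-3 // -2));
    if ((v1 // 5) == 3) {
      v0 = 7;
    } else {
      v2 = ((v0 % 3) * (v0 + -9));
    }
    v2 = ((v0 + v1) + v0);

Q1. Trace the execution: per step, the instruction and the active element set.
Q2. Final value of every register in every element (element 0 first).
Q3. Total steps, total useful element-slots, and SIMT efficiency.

step 0: v0 <- ((6 + -9) + (-3 // -2)) {0,1,2,3,4,5,6,7,8,9,10,11,12,13,14,15}
step 1: eval ((v1 // 5) == 3)        {0,1,2,3,4,5,6,7,8,9,10,11,12,13,14,15}
step 2: v0 <- 7                      {15}
step 3: v2 <- ((v0 % 3) * (v0 + -9)) {0,1,2,3,4,5,6,7,8,9,10,11,12,13,14}
step 4: v2 <- ((v0 + v1) + v0)       {0,1,2,3,4,5,6,7,8,9,10,11,12,13,14,15}

Answer: 5 steps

v2: -4,-3,-2,-1,0,1,2,3,4,5,6,7,8,9,10,29
v0: -2,-2,-2,-2,-2,-2,-2,-2,-2,-2,-2,-2,-2,-2,-2,7
v1: 0,1,2,3,4,5,6,7,8,9,10,11,12,13,14,15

steps = 5; useful = 64; efficiency = 64/80 = 4/5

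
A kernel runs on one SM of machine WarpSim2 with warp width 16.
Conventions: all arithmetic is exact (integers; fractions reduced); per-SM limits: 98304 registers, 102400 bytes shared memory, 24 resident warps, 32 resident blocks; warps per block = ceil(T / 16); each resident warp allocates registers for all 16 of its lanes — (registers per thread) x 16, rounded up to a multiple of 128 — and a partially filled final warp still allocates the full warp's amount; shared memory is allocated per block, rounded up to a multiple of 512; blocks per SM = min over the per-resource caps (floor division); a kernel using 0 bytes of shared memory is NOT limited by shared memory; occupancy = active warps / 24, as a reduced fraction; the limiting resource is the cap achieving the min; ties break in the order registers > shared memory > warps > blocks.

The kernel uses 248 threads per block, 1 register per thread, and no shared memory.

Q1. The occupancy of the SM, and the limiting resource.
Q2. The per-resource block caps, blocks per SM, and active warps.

Answer: occupancy 2/3, limited by warps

registers: 48 blocks
shared memory: no limit (kernel uses none)
warps: 1 block
blocks: 32 blocks

Answer: 1 block, 16 active warps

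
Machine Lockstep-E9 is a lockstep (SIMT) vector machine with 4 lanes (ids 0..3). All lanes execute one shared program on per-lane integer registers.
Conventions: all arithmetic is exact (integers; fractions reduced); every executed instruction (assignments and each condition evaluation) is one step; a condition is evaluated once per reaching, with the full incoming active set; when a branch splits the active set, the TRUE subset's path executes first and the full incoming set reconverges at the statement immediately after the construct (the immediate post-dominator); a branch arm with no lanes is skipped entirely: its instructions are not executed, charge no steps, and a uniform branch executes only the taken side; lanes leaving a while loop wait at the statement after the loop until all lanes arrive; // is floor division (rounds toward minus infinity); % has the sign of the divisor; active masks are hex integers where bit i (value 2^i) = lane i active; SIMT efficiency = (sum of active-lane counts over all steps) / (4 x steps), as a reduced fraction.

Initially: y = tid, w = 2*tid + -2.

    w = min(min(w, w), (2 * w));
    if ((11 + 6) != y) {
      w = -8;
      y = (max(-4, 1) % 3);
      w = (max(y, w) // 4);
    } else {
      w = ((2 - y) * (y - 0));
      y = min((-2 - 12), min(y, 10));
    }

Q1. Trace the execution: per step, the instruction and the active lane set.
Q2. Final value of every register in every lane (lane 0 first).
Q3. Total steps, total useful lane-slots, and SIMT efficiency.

step 0: w <- min(min(w, w), (2 * w)) 0xf
step 1: eval ((11 + 6) != y)         0xf
step 2: w <- -8                      0xf
step 3: y <- (max(-4, 1) % 3)        0xf
step 4: w <- (max(y, w) // 4)        0xf

Answer: 5 steps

y: 1,1,1,1
w: 0,0,0,0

steps = 5; useful = 20; efficiency = 20/20 = 1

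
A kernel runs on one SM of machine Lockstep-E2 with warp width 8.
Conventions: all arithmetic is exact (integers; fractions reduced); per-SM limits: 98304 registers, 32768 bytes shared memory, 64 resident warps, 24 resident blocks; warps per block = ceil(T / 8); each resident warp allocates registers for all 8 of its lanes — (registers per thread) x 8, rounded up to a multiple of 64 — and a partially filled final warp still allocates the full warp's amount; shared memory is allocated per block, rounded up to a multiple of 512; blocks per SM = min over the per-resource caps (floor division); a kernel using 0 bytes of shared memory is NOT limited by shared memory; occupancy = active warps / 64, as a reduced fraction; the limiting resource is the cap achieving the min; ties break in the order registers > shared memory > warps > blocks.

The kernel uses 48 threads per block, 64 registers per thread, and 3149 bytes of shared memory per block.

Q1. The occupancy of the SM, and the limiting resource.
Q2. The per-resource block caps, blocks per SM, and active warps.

Answer: occupancy 27/32, limited by shared memory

registers: 32 blocks
shared memory: 9 blocks
warps: 10 blocks
blocks: 24 blocks

Answer: 9 blocks, 54 active warps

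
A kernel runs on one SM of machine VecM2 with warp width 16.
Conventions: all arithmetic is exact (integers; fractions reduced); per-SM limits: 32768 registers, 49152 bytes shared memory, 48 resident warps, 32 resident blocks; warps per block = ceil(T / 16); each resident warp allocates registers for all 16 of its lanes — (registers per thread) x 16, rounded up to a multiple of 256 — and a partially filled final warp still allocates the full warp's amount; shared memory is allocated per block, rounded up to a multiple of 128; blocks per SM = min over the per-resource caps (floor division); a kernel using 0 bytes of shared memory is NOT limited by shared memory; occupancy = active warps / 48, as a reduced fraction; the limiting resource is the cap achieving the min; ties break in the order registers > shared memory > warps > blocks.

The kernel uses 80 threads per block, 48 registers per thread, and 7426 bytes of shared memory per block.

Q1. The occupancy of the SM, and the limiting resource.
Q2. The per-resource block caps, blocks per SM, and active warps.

Answer: occupancy 5/8, limited by shared memory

registers: 8 blocks
shared memory: 6 blocks
warps: 9 blocks
blocks: 32 blocks

Answer: 6 blocks, 30 active warps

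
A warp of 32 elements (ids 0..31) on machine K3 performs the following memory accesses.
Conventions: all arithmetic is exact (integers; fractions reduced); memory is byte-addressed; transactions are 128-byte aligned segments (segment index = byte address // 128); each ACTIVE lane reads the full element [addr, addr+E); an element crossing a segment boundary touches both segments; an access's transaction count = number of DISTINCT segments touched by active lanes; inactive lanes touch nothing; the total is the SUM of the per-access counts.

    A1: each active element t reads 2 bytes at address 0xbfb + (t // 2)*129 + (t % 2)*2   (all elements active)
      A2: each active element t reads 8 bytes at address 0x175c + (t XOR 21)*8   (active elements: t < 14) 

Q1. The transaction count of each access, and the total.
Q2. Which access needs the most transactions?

A1: 17 transactions
A2: 2 transactions

Answer: 17,2; total 19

Answer: A1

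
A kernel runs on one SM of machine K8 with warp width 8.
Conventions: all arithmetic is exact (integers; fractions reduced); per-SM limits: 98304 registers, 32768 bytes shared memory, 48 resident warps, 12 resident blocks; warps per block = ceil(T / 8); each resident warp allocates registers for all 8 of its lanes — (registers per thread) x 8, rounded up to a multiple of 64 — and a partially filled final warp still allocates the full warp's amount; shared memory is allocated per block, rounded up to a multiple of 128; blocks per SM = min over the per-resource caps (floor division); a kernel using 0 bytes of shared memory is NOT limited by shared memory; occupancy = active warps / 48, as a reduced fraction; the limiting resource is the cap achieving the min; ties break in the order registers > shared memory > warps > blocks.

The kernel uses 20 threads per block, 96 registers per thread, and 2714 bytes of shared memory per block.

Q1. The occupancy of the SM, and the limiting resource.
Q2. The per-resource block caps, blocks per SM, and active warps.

Answer: occupancy 11/16, limited by shared memory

registers: 42 blocks
shared memory: 11 blocks
warps: 16 blocks
blocks: 12 blocks

Answer: 11 blocks, 33 active warps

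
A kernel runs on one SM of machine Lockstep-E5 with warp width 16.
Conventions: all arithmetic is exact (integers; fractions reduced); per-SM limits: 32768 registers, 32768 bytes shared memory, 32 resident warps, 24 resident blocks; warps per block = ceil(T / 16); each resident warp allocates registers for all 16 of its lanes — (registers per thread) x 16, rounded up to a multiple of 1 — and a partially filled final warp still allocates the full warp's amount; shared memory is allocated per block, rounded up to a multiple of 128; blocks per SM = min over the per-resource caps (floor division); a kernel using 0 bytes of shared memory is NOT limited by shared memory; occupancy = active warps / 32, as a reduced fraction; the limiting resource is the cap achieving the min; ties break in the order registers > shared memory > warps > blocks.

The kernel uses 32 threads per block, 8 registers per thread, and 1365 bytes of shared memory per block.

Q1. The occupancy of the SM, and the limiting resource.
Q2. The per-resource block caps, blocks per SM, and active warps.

Answer: occupancy 1, limited by warps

registers: 128 blocks
shared memory: 23 blocks
warps: 16 blocks
blocks: 24 blocks

Answer: 16 blocks, 32 active warps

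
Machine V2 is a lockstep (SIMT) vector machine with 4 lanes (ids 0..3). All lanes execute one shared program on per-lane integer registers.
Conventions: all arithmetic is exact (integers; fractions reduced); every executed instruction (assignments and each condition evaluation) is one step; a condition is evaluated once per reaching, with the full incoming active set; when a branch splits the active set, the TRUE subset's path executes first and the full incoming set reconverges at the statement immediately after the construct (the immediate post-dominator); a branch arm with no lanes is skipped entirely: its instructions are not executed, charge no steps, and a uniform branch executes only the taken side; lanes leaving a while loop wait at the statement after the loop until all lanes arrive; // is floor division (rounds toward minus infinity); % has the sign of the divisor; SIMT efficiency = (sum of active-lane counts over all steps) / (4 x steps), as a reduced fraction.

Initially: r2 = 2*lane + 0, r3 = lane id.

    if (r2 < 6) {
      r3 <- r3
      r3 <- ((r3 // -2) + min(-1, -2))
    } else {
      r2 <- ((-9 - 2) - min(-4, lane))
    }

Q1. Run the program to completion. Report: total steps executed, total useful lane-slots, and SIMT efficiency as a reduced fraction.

Answer: 4 steps, 11 useful, 11/16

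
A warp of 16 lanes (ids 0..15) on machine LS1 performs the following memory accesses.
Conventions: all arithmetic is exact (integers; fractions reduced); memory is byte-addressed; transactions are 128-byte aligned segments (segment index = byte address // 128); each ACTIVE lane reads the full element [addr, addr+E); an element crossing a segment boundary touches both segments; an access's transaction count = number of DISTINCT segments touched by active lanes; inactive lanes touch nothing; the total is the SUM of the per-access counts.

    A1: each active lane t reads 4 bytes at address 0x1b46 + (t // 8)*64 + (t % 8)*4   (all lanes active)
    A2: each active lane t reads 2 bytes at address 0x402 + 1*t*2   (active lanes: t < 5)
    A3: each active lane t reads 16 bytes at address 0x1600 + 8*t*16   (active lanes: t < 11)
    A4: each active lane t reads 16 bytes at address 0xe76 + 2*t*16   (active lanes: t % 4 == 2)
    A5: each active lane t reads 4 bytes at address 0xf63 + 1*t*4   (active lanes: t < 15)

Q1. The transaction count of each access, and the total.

A1: 2 transactions
A2: 1 transaction
A3: 11 transactions
A4: 4 transactions
A5: 2 transactions

Answer: 2,1,11,4,2; total 20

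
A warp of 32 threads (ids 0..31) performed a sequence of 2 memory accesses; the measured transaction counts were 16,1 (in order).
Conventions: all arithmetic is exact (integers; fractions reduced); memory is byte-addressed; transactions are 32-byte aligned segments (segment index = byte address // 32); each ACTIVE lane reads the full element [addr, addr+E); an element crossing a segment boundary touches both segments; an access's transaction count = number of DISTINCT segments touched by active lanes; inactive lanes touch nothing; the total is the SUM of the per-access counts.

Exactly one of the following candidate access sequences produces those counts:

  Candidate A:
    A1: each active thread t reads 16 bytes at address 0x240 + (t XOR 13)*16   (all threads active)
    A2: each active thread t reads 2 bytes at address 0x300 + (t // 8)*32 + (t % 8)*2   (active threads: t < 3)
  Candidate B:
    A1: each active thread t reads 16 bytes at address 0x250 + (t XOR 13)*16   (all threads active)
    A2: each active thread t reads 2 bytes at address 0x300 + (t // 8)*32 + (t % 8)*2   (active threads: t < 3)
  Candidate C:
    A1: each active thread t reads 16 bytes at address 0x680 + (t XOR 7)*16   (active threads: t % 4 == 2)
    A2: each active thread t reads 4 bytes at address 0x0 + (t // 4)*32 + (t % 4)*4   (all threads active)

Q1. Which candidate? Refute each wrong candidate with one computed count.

B: A1 gives 17 transactions, not 16
C: A1 gives 8 transactions, not 16
A: all counts match (16,1)

Answer: A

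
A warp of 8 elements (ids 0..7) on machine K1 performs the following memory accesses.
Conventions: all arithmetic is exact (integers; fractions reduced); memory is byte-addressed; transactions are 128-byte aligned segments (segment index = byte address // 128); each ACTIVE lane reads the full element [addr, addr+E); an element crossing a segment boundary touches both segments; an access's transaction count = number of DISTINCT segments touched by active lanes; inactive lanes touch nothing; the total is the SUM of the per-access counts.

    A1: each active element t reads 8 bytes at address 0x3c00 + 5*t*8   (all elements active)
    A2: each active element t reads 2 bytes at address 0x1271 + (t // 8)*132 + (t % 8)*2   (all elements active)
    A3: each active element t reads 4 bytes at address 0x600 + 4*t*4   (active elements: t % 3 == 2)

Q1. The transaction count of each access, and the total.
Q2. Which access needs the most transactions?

A1: 3 transactions
A2: 2 transactions
A3: 1 transaction

Answer: 3,2,1; total 6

Answer: A1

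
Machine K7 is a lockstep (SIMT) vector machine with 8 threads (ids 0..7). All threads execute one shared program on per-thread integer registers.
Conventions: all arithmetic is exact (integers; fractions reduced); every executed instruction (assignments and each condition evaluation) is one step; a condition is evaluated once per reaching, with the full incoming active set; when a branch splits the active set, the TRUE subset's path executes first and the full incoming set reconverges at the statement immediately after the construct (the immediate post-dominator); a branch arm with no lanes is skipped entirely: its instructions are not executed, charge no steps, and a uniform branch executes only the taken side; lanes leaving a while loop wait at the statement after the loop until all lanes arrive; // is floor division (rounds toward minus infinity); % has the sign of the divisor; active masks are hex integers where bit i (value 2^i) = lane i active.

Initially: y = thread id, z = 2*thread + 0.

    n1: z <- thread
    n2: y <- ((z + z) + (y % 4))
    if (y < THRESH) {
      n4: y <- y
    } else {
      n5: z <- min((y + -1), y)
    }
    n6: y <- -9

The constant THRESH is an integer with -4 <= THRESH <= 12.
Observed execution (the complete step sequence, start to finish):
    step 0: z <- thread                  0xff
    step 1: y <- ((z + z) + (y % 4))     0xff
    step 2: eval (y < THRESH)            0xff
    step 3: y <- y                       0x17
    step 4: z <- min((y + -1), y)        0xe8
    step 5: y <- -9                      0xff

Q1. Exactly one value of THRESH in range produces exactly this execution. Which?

Answer: THRESH = 9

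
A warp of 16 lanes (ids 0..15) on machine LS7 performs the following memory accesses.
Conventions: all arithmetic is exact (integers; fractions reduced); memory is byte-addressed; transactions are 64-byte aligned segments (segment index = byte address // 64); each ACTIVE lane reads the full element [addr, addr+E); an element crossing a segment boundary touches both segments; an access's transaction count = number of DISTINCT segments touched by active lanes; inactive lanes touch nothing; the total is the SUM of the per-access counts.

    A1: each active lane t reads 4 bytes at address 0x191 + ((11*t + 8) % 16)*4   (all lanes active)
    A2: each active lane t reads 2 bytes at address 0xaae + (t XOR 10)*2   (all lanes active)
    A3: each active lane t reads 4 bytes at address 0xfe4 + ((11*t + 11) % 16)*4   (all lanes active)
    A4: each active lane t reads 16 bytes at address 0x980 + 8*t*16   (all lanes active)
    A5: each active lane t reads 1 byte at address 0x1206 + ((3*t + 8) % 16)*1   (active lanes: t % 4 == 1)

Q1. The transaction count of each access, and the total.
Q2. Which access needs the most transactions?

A1: 2 transactions
A2: 2 transactions
A3: 2 transactions
A4: 16 transactions
A5: 1 transaction

Answer: 2,2,2,16,1; total 23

Answer: A4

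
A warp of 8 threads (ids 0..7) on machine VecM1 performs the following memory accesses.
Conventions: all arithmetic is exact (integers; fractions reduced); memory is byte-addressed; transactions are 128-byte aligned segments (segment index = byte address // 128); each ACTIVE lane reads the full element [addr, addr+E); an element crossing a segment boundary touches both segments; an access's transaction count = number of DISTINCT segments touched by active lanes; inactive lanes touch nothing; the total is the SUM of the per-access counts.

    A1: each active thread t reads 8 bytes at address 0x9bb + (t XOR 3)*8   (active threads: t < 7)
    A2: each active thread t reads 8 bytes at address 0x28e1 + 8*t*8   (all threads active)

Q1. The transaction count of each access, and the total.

A1: 1 transaction
A2: 5 transactions

Answer: 1,5; total 6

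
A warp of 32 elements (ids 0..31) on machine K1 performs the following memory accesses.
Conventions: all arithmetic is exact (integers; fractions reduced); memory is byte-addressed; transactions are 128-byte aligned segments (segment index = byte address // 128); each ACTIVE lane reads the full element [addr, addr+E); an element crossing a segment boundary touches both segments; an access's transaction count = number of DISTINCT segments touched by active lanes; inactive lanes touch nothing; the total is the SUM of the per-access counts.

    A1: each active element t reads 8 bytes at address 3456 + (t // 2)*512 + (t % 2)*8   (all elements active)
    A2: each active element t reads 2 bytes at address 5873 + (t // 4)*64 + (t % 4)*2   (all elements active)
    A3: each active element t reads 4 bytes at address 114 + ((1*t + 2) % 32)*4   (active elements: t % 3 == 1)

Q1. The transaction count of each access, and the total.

A1: 16 transactions
A2: 5 transactions
A3: 2 transactions

Answer: 16,5,2; total 23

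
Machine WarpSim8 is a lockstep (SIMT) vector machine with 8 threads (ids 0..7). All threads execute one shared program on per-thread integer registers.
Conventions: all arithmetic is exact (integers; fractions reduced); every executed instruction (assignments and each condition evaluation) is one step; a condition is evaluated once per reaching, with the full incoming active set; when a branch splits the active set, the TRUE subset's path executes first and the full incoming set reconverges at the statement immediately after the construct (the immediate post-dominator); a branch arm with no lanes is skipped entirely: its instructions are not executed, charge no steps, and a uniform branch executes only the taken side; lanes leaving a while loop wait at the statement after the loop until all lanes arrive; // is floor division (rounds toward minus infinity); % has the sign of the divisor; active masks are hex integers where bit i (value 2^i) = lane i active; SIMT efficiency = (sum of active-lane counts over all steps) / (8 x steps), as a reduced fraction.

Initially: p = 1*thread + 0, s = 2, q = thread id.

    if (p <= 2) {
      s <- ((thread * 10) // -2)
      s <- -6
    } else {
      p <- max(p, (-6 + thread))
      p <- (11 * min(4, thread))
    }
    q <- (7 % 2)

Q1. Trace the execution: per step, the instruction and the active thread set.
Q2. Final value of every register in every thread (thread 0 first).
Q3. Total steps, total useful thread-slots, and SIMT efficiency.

step 0: eval (p <= 2)                0xff
step 1: s <- ((thread * 10) // -2)   0x07
step 2: s <- -6                      0x07
step 3: p <- max(p, (-6 + thread))   0xf8
step 4: p <- (11 * min(4, thread))   0xf8
step 5: q <- (7 % 2)                 0xff

Answer: 6 steps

p: 0,1,2,33,44,44,44,44
s: -6,-6,-6,2,2,2,2,2
q: 1,1,1,1,1,1,1,1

steps = 6; useful = 32; efficiency = 32/48 = 2/3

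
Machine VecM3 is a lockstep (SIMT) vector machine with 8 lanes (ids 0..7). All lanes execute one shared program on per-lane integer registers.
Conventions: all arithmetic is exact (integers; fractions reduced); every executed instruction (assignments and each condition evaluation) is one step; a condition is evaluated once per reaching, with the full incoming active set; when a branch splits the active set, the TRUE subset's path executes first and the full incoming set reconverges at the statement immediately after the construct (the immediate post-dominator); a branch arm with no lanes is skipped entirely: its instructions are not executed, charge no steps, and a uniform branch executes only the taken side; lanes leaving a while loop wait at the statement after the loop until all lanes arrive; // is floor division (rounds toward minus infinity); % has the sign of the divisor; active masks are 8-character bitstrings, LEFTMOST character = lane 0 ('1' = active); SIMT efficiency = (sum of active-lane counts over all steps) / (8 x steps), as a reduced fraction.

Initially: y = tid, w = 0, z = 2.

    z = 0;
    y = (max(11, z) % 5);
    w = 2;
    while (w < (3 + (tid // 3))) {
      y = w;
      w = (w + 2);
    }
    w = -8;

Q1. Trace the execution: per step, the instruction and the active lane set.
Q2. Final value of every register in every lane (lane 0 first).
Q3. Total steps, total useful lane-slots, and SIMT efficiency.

step 0: z <- 0                       11111111
step 1: y <- (max(11, z) % 5)        11111111
step 2: w <- 2                       11111111
step 3: eval (w < (3 + (tid // 3)))  11111111
step 4: y <- w                       11111111
step 5: w <- (w + 2)                 11111111
step 6: eval (w < (3 + (tid // 3)))  11111111
step 7: y <- w                       00000011
step 8: w <- (w + 2)                 00000011
step 9: eval (w < (3 + (tid // 3)))  00000011
step 10: w <- -8                      11111111

Answer: 11 steps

y: 2,2,2,2,2,2,4,4
w: -8,-8,-8,-8,-8,-8,-8,-8
z: 0,0,0,0,0,0,0,0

steps = 11; useful = 70; efficiency = 70/88 = 35/44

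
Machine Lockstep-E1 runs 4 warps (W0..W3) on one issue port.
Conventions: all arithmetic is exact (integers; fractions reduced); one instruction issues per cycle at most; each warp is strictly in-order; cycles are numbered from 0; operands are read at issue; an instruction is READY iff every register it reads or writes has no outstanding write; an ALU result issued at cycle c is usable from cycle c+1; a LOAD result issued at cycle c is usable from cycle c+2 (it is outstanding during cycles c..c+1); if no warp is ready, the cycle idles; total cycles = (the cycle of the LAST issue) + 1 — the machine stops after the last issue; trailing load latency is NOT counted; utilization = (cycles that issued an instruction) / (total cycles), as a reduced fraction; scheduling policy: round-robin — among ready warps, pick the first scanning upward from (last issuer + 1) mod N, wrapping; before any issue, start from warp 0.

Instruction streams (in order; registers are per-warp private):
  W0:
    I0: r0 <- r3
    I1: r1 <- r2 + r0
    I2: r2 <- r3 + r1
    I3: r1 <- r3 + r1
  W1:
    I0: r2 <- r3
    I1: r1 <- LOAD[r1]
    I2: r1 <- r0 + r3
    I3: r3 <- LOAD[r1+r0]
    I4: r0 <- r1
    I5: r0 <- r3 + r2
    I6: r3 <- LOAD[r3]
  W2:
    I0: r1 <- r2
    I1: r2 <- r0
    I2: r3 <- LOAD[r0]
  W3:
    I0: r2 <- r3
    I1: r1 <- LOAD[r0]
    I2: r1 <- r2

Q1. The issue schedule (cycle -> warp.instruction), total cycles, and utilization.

cycle 0: W0.I0
cycle 1: W1.I0
cycle 2: W2.I0
cycle 3: W3.I0
cycle 4: W0.I1
cycle 5: W1.I1
cycle 6: W2.I1
cycle 7: W3.I1
cycle 8: W0.I2
cycle 9: W1.I2
cycle 10: W2.I2
cycle 11: W3.I2
cycle 12: W0.I3
cycle 13: W1.I3
cycle 14: W1.I4
cycle 15: W1.I5
cycle 16: W1.I6

Answer: 17 cycles, utilization 1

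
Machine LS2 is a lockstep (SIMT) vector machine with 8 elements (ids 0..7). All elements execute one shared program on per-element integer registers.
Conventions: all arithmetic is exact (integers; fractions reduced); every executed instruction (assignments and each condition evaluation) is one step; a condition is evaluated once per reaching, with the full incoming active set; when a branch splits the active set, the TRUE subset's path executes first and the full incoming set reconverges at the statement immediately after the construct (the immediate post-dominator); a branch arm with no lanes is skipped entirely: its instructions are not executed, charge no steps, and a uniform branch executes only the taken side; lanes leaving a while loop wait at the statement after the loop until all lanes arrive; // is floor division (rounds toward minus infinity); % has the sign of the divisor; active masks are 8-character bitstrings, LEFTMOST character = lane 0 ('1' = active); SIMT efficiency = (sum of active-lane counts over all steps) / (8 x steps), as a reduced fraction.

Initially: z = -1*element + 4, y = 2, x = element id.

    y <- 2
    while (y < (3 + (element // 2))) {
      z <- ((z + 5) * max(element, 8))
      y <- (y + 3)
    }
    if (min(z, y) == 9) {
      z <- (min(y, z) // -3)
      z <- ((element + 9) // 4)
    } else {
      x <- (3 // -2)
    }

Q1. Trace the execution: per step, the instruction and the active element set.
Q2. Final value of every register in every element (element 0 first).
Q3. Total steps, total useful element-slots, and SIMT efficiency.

step 0: y <- 2                       11111111
step 1: eval (y < (3 + (element // 2))) 11111111
step 2: z <- ((z + 5) * max(element, 8)) 11111111
step 3: y <- (y + 3)                 11111111
step 4: eval (y < (3 + (element // 2))) 11111111
step 5: z <- ((z + 5) * max(element, 8)) 00000011
step 6: y <- (y + 3)                 00000011
step 7: eval (y < (3 + (element // 2))) 00000011
step 8: eval (min(z, y) == 9)        11111111
step 9: x <- (3 // -2)               11111111

Answer: 10 steps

z: 72,64,56,48,40,32,232,168
y: 5,5,5,5,5,5,8,8
x: -2,-2,-2,-2,-2,-2,-2,-2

steps = 10; useful = 62; efficiency = 62/80 = 31/40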